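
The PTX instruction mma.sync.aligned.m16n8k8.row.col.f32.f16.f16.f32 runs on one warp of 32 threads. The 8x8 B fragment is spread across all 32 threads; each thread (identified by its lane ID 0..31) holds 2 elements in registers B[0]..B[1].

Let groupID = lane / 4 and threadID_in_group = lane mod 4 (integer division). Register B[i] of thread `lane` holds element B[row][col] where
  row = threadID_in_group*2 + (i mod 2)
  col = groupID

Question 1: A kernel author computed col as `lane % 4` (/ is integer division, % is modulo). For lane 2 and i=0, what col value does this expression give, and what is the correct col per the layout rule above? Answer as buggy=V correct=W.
`lane % 4`[2,0]->2
lane 2: gid=0 (2/4), tid=2 (2%4)
i=0: r=2*2+0=4, c=gid=0
col: 2 vs 0

buggy=2 correct=0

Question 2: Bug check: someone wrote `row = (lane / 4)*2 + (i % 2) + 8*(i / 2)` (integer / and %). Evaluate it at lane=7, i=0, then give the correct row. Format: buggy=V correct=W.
`(lane / 4)*2 + (i % 2) + 8*(i / 2)`[7,0]->2
7: gid=1,tid=3
[0] (3*2+0,1) = (6,1)
row: 2 vs 6

buggy=2 correct=6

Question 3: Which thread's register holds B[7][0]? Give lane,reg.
3,1

c=0→G=0  r=7→T=3,p=1
L=0*4+3=3  i=1=1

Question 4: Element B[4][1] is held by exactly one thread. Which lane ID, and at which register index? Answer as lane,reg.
6,0

c:1=>grp=1  r:4=>tig=2,lo=0
L=1*4+2=6  i=0=0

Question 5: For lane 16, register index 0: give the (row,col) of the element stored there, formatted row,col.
16: G=4,T=0
[0] (0*2+0,4) = (0,4)

0,4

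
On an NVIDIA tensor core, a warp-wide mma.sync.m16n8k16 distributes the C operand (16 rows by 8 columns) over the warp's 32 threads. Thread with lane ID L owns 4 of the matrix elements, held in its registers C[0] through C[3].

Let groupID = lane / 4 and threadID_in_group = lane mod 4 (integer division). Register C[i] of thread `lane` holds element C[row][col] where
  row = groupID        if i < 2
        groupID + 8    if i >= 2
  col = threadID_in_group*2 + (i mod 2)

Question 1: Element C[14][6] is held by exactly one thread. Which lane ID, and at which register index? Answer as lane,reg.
27,2

r:14=>grp=6,rB=1  c:6=>tig=3,lo=0
L=6*4+3=27  i=1*2+0=2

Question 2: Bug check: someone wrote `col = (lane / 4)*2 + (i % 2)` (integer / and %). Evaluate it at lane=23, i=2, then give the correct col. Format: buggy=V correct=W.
buggy=10 correct=6

`(lane / 4)*2 + (i % 2)`[23,2]->10
lane 23: g=5 (23/4), t=3 (23%4)
i=2: r=5+8=13, c=3*2+0=6
col: 10 vs 6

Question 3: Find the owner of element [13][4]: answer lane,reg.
r=13→G=5,rhi=1  c=4→T=2,p=0
L=5*4+2=22  i=1*2+0=2

22,2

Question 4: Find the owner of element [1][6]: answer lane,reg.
7,0

r:1=>grp=1,rB=0  c:6=>tig=3,lo=0
L=1*4+3=7  i=0*2+0=0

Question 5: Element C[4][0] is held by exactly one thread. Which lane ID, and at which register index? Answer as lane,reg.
16,0

r:4=>grp=4,rB=0  c:0=>tig=0,lo=0
L=4*4+0=16  i=0*2+0=0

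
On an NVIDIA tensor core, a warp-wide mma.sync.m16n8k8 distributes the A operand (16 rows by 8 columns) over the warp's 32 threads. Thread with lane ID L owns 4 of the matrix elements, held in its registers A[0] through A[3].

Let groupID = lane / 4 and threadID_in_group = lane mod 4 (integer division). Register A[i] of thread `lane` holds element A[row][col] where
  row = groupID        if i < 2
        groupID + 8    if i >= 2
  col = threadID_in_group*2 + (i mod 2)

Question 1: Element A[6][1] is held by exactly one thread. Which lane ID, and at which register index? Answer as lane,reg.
r=6→G=6,rhi=0  c=1→T=0,p=1
L=6*4+0=24  i=0*2+1=1

24,1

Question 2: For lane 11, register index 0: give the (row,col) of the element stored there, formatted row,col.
L=11->g=11>>2=2, t=11&3=3
[0]->row 2+0=2  col 3·2+0=6

2,6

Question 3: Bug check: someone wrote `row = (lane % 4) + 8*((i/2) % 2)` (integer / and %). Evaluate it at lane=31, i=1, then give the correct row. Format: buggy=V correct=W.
`(lane % 4) + 8*((i/2) % 2)`[31,1]=>3
L=31=>grp=31>>2=7, tig=31&3=3
[1]=>row 7+0=7  col 3·2+1=7
row: 3 vs 7

buggy=3 correct=7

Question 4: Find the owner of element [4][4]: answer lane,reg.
r=4→G=4,rhi=0  c=4→T=2,p=0
L=4*4+2=18  i=0*2+0=0

18,0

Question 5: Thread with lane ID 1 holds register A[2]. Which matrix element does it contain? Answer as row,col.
8,2

1: gid=0,tid=1
[2] (0+8,1*2+0) = (8,2)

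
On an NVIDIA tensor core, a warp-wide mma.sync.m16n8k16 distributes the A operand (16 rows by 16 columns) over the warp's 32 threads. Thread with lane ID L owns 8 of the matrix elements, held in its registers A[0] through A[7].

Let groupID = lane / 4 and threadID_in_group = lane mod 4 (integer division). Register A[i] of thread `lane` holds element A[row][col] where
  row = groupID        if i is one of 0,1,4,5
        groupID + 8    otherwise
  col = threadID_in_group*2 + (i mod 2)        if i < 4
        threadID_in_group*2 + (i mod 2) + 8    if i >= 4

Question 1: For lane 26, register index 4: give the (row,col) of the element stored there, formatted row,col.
lane 26->26/4=6, 26 mod 4=2
i=4  r:6+0->6  c:2·2+0+8->12

6,12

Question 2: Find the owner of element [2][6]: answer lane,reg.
11,0

r:2=>grp=2,rB=0  c:6=>cB=0,tig=3,lo=0
L=2*4+3=11  i=0*4+0*2+0=0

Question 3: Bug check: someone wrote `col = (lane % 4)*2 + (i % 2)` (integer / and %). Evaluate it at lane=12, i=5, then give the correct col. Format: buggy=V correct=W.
`(lane % 4)*2 + (i % 2)`[12,5]→1
12: G=3,T=0
[5] (3+0,0*2+1+8) = (3,9)
col: 1 vs 9

buggy=1 correct=9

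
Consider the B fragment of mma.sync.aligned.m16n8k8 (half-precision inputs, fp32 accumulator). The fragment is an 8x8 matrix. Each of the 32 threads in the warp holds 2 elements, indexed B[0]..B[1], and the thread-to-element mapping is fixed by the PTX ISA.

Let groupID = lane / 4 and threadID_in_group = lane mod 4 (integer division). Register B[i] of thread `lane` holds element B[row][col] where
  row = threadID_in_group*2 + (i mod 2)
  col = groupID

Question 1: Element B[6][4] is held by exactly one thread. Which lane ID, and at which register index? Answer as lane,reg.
19,0

c: 4->gid=4  r: 6->tid=3,i&1=0
L=4*4+3=19  i=0=0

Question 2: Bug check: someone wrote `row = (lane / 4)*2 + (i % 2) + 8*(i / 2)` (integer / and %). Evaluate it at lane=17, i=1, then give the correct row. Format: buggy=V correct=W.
`(lane / 4)*2 + (i % 2) + 8*(i / 2)`[17,1]->9
lane 17->17/4=4, 17 mod 4=1
i=1  r:2·1+1->3  c:4
row: 9 vs 3

buggy=9 correct=3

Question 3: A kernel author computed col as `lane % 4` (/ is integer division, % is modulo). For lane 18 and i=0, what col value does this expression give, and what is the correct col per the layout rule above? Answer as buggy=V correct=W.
`lane % 4`[18,0]⇒2
lane 18⇒18/4=4, 18 mod 4=2
i=0  r:2·2+0⇒4  c:4
col: 2 vs 4

buggy=2 correct=4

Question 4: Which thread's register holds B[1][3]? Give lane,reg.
c: 3->gid=3  r: 1->tid=0,i&1=1
L=3*4+0=12  i=1=1

12,1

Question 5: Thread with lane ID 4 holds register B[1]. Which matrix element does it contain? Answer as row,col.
lane 4: G=1 (4/4), T=0 (4%4)
i=1: r=0*2+1=1, c=G=1

1,1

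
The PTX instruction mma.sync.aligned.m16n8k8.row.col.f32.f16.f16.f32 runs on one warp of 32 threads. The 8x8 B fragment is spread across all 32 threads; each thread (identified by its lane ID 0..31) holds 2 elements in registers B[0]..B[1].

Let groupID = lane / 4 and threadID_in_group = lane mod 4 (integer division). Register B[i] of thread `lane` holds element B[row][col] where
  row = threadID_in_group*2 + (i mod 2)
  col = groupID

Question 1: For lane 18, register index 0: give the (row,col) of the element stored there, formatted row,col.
lane 18: gr=4 (18/4), th=2 (18%4)
i=0: r=2*2+0=4, c=gr=4

4,4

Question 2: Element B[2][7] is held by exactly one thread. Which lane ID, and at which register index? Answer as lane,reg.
29,0

c: 7->gid=7  r: 2->tid=1,i&1=0
L=7*4+1=29  i=0=0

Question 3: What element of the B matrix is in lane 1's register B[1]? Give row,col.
L=1→G=1>>2=0, T=1&3=1
[1]→row 1·2+1=3  col G=0

3,0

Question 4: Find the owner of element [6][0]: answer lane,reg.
3,0

c: 0->gid=0  r: 6->tid=3,i&1=0
L=0*4+3=3  i=0=0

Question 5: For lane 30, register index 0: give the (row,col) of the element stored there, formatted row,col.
4,7

lane 30->30/4=7, 30 mod 4=2
i=0  r:2·2+0->4  c:7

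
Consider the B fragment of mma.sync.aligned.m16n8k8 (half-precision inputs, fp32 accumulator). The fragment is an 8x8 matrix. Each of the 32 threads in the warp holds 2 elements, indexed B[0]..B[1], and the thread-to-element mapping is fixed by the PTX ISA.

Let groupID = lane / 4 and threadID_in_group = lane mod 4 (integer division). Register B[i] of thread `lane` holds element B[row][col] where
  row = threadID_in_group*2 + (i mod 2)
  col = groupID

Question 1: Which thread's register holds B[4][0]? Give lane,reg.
2,0

c=0⇒gr=0  r=4⇒th=2,odd=0
L=0*4+2=2  i=0=0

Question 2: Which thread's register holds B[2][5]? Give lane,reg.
c:5=>grp=5  r:2=>tig=1,lo=0
L=5*4+1=21  i=0=0

21,0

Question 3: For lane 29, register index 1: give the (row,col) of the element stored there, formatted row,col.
3,7

L=29⇒gr=29>>2=7, th=29&3=1
[1]⇒row 1·2+1=3  col gr=7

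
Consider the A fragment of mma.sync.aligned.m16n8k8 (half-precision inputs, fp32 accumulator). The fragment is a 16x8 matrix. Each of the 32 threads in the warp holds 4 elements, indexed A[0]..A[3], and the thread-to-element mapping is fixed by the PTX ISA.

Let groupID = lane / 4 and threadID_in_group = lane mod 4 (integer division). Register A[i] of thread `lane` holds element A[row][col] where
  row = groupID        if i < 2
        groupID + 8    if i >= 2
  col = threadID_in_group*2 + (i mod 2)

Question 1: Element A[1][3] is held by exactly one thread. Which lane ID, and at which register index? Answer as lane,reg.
5,1

r=1→G=1,rhi=0  c=3→T=1,p=1
L=1*4+1=5  i=0*2+1=1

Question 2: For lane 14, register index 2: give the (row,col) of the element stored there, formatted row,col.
lane 14->14/4=3, 14 mod 4=2
i=2  r:3+8->11  c:2·2+0->4

11,4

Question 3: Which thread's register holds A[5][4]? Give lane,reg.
22,0

r=5->g=5,rb=0  c=4->t=2,b0=0
L=5*4+2=22  i=0*2+0=0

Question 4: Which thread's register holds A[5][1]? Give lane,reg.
r:5=>grp=5,rB=0  c:1=>tig=0,lo=1
L=5*4+0=20  i=0*2+1=1

20,1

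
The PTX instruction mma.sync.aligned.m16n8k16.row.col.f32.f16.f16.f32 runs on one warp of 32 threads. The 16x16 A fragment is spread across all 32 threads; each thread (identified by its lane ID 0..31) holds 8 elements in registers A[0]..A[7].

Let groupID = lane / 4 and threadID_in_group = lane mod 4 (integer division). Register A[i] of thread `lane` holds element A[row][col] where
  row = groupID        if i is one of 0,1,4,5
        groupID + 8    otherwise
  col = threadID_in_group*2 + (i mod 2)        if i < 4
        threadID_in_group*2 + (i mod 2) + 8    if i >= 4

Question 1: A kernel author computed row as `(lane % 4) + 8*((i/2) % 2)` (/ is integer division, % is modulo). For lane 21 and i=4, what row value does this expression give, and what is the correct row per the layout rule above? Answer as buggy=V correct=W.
buggy=1 correct=5

`(lane % 4) + 8*((i/2) % 2)`[21,4]⇒1
L=21⇒gr=21>>2=5, th=21&3=1
[4]⇒row 5+0=5  col 1·2+0+8=10
row: 1 vs 5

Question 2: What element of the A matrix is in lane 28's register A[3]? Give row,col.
L=28=>grp=28>>2=7, tig=28&3=0
[3]=>row 7+8=15  col 0·2+1+0=1

15,1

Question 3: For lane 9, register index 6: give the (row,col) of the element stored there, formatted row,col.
10,10

lane 9⇒9/4=2, 9 mod 4=1
i=6  r:2+8⇒10  c:2·1+0+8⇒10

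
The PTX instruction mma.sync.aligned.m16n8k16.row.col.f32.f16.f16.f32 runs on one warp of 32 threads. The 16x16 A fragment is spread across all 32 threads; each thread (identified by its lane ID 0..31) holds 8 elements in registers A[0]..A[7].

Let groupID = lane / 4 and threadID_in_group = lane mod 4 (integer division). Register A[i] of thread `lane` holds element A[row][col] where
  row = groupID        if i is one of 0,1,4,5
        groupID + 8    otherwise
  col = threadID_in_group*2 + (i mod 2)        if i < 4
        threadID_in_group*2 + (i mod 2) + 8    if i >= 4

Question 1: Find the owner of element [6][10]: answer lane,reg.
r: 6->gid=6,r8=0  c: 10->c8=1,tid=1,i&1=0
L=6*4+1=25  i=1*4+0*2+0=4

25,4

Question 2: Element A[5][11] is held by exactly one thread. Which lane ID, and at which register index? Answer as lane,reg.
r: 5->gid=5,r8=0  c: 11->c8=1,tid=1,i&1=1
L=5*4+1=21  i=1*4+0*2+1=5

21,5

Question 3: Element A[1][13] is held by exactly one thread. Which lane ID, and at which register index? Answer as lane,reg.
6,5

r: 1->gid=1,r8=0  c: 13->c8=1,tid=2,i&1=1
L=1*4+2=6  i=1*4+0*2+1=5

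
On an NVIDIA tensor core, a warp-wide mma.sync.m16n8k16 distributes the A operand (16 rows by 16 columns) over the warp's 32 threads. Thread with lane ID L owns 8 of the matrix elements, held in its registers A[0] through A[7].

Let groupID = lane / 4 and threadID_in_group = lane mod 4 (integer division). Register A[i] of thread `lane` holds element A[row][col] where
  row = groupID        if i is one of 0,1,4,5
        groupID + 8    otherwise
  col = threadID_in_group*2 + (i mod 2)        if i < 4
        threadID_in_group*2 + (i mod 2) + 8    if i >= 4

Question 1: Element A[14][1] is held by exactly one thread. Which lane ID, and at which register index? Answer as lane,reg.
24,3

r: 14->gid=6,r8=1  c: 1->c8=0,tid=0,i&1=1
L=6*4+0=24  i=0*4+1*2+1=3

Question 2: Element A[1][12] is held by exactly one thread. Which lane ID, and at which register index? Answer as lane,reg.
r:1=>grp=1,rB=0  c:12=>cB=1,tig=2,lo=0
L=1*4+2=6  i=1*4+0*2+0=4

6,4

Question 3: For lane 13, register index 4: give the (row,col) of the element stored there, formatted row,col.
L=13->g=13>>2=3, t=13&3=1
[4]->row 3+0=3  col 1·2+0+8=10

3,10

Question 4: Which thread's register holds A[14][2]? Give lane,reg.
r=14⇒gr=6,Rb=1  c=2⇒Cb=0,th=1,odd=0
L=6*4+1=25  i=0*4+1*2+0=2

25,2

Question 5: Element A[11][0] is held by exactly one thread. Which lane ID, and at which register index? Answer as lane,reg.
r:11=>grp=3,rB=1  c:0=>cB=0,tig=0,lo=0
L=3*4+0=12  i=0*4+1*2+0=2

12,2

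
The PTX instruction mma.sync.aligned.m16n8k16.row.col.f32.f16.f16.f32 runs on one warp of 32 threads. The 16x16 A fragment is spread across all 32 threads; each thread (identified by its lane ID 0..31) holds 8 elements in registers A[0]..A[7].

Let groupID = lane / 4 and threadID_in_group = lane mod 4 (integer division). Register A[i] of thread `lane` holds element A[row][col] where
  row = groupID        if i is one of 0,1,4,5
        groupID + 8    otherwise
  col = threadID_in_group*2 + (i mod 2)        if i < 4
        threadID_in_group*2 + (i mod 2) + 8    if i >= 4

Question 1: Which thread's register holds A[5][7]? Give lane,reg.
r:5=>grp=5,rB=0  c:7=>cB=0,tig=3,lo=1
L=5*4+3=23  i=0*4+0*2+1=1

23,1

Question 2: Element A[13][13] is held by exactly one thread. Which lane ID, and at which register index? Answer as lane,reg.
r=13→G=5,rhi=1  c=13→chi=1,T=2,p=1
L=5*4+2=22  i=1*4+1*2+1=7

22,7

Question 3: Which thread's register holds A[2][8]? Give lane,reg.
r=2->g=2,rb=0  c=8->cb=1,t=0,b0=0
L=2*4+0=8  i=1*4+0*2+0=4

8,4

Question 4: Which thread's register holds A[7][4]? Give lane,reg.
30,0

r:7=>grp=7,rB=0  c:4=>cB=0,tig=2,lo=0
L=7*4+2=30  i=0*4+0*2+0=0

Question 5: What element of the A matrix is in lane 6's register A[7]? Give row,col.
9,13

6: g=1,t=2
[7] (1+8,2*2+1+8) = (9,13)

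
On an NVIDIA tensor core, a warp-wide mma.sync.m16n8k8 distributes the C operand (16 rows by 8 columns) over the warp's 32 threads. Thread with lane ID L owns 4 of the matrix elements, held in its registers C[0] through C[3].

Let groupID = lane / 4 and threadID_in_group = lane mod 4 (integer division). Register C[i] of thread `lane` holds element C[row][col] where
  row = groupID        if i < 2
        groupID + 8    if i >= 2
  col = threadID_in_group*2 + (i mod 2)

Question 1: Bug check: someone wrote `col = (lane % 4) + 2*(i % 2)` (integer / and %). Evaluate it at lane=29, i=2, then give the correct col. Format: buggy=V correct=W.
buggy=1 correct=2

`(lane % 4) + 2*(i % 2)`[29,2]=>1
29: grp=7,tig=1
[2] (7+8,1*2+0) = (15,2)
col: 1 vs 2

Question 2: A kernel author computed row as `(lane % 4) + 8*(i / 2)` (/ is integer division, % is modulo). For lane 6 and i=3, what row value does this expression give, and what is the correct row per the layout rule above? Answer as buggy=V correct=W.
buggy=10 correct=9

`(lane % 4) + 8*(i / 2)`[6,3]=>10
lane 6=>6/4=1, 6 mod 4=2
i=3  r:1+8=>9  c:2·2+1=>5
row: 10 vs 9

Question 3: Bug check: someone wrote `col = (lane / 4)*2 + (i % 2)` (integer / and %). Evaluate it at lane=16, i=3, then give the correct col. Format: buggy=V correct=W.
`(lane / 4)*2 + (i % 2)`[16,3]->9
lane 16: gid=4 (16/4), tid=0 (16%4)
i=3: r=4+8=12, c=0*2+1=1
col: 9 vs 1

buggy=9 correct=1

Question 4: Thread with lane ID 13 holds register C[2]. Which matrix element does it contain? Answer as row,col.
lane 13->13/4=3, 13 mod 4=1
i=2  r:3+8->11  c:2·1+0->2

11,2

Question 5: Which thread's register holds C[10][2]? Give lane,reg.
r:10=>grp=2,rB=1  c:2=>tig=1,lo=0
L=2*4+1=9  i=1*2+0=2

9,2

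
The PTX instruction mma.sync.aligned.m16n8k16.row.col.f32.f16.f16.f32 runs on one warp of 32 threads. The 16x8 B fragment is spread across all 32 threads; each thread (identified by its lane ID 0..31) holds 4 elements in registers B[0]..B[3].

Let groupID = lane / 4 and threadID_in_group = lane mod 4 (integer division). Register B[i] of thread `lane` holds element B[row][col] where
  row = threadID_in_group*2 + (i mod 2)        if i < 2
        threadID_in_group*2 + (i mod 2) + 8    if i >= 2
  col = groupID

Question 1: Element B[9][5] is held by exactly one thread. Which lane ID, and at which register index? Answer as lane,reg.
c:5=>grp=5  r:9=>rB=1,tig=0,lo=1
L=5*4+0=20  i=1*2+1=3

20,3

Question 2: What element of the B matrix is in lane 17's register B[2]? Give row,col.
lane 17: gid=4 (17/4), tid=1 (17%4)
i=2: r=1*2+0+8=10, c=gid=4

10,4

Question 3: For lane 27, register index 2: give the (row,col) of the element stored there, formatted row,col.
14,6

lane 27→27/4=6, 27 mod 4=3
i=2  r:2·3+0+8→14  c:6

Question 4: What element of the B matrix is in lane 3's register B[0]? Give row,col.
6,0

lane 3->3/4=0, 3 mod 4=3
i=0  r:2·3+0+0->6  c:0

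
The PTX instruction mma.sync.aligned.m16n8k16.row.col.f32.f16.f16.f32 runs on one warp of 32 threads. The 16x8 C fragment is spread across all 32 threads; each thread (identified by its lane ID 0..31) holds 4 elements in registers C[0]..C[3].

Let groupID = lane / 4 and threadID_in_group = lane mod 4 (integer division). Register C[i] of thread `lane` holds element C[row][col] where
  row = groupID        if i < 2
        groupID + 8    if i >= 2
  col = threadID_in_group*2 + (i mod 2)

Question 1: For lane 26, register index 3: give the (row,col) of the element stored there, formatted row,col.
lane 26: gr=6 (26/4), th=2 (26%4)
i=3: r=6+8=14, c=2*2+1=5

14,5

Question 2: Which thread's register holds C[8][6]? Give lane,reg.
3,2

r: 8->gid=0,r8=1  c: 6->tid=3,i&1=0
L=0*4+3=3  i=1*2+0=2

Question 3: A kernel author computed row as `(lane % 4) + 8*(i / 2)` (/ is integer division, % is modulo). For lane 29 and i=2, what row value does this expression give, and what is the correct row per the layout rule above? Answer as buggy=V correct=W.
buggy=9 correct=15

`(lane % 4) + 8*(i / 2)`[29,2]⇒9
lane 29: gr=7 (29/4), th=1 (29%4)
i=2: r=7+8=15, c=1*2+0=2
row: 9 vs 15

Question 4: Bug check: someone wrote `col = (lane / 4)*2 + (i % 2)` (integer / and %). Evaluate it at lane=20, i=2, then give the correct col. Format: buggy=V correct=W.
`(lane / 4)*2 + (i % 2)`[20,2]⇒10
lane 20: gr=5 (20/4), th=0 (20%4)
i=2: r=5+8=13, c=0*2+0=0
col: 10 vs 0

buggy=10 correct=0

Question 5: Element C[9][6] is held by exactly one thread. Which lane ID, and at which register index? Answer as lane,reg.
r: 9->gid=1,r8=1  c: 6->tid=3,i&1=0
L=1*4+3=7  i=1*2+0=2

7,2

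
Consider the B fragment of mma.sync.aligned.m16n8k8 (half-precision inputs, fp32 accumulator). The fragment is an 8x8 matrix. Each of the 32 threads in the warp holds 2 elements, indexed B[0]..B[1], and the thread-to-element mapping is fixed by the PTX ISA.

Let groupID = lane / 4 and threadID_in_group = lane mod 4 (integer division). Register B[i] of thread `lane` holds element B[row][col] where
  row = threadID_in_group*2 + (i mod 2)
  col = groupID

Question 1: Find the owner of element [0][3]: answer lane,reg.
12,0

c=3⇒gr=3  r=0⇒th=0,odd=0
L=3*4+0=12  i=0=0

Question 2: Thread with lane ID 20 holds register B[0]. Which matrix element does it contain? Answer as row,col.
lane 20→20/4=5, 20 mod 4=0
i=0  r:2·0+0→0  c:5

0,5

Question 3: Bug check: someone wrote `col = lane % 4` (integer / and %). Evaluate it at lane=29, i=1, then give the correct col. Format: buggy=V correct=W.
buggy=1 correct=7

`lane % 4`[29,1]->1
L=29->gid=29>>2=7, tid=29&3=1
[1]->row 1·2+1=3  col gid=7
col: 1 vs 7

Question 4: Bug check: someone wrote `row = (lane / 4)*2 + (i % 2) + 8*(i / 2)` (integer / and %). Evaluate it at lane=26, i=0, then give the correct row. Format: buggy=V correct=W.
buggy=12 correct=4

`(lane / 4)*2 + (i % 2) + 8*(i / 2)`[26,0]->12
26: gid=6,tid=2
[0] (2*2+0,6) = (4,6)
row: 12 vs 4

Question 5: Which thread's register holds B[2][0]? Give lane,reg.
c=0→G=0  r=2→T=1,p=0
L=0*4+1=1  i=0=0

1,0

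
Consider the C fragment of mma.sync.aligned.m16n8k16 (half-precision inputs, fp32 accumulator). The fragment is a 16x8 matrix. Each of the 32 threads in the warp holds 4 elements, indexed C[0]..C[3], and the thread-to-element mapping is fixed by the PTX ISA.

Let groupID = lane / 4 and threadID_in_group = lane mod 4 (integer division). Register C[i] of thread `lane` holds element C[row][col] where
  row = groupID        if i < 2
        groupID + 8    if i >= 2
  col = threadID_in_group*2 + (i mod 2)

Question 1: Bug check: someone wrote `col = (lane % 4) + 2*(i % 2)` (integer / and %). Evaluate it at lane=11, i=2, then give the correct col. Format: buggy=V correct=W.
buggy=3 correct=6

`(lane % 4) + 2*(i % 2)`[11,2]->3
lane 11->11/4=2, 11 mod 4=3
i=2  r:2+8->10  c:2·3+0->6
col: 3 vs 6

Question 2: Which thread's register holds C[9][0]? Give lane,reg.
r=9→G=1,rhi=1  c=0→T=0,p=0
L=1*4+0=4  i=1*2+0=2

4,2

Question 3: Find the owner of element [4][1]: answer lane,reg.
16,1

r=4→G=4,rhi=0  c=1→T=0,p=1
L=4*4+0=16  i=0*2+1=1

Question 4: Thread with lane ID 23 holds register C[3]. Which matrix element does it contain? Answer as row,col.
lane 23->23/4=5, 23 mod 4=3
i=3  r:5+8->13  c:2·3+1->7

13,7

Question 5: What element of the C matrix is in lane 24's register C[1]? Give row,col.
6,1

lane 24→24/4=6, 24 mod 4=0
i=1  r:6+0→6  c:2·0+1→1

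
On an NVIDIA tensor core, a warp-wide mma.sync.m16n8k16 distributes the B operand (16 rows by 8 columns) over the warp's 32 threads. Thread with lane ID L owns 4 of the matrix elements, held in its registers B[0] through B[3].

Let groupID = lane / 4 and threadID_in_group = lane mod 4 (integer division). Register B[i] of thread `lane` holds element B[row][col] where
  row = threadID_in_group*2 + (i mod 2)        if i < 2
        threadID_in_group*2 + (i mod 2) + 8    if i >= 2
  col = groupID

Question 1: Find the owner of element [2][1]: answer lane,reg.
c=1->g=1  r=2->rb=0,t=1,b0=0
L=1*4+1=5  i=0*2+0=0

5,0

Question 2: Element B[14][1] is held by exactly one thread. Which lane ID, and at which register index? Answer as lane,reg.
c=1→G=1  r=14→rhi=1,T=3,p=0
L=1*4+3=7  i=1*2+0=2

7,2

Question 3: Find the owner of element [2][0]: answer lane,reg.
c=0→G=0  r=2→rhi=0,T=1,p=0
L=0*4+1=1  i=0*2+0=0

1,0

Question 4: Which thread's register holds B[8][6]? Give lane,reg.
c=6→G=6  r=8→rhi=1,T=0,p=0
L=6*4+0=24  i=1*2+0=2

24,2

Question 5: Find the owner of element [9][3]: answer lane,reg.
c=3→G=3  r=9→rhi=1,T=0,p=1
L=3*4+0=12  i=1*2+1=3

12,3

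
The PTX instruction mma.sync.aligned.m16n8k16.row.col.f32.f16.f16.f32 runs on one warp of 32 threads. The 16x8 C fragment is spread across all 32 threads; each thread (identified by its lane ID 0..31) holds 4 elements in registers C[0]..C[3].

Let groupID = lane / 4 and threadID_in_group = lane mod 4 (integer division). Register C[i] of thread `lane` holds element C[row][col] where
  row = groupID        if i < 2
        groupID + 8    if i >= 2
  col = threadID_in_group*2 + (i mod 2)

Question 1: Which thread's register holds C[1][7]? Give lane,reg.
7,1

r=1→G=1,rhi=0  c=7→T=3,p=1
L=1*4+3=7  i=0*2+1=1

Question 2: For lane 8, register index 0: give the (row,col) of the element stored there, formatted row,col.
2,0

lane 8: gr=2 (8/4), th=0 (8%4)
i=0: r=2+0=2, c=0*2+0=0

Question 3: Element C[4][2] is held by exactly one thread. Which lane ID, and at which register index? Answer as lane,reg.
17,0

r=4⇒gr=4,Rb=0  c=2⇒th=1,odd=0
L=4*4+1=17  i=0*2+0=0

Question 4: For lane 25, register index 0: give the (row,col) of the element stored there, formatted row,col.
6,2

L=25⇒gr=25>>2=6, th=25&3=1
[0]⇒row 6+0=6  col 1·2+0=2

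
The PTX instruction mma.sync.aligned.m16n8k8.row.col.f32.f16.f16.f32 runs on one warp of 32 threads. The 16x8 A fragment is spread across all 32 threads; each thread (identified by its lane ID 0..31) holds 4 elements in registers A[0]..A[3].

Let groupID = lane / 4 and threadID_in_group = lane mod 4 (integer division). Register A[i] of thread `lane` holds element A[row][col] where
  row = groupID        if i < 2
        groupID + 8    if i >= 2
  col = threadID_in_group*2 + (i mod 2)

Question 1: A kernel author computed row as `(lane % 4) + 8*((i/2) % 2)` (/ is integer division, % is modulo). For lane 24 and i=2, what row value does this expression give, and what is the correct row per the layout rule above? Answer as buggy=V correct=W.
buggy=8 correct=14

`(lane % 4) + 8*((i/2) % 2)`[24,2]->8
lane 24->24/4=6, 24 mod 4=0
i=2  r:6+8->14  c:2·0+0->0
row: 8 vs 14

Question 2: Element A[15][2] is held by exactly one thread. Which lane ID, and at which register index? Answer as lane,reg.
r:15=>grp=7,rB=1  c:2=>tig=1,lo=0
L=7*4+1=29  i=1*2+0=2

29,2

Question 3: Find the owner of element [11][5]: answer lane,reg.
14,3

r: 11->gid=3,r8=1  c: 5->tid=2,i&1=1
L=3*4+2=14  i=1*2+1=3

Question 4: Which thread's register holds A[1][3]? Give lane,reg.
r=1⇒gr=1,Rb=0  c=3⇒th=1,odd=1
L=1*4+1=5  i=0*2+1=1

5,1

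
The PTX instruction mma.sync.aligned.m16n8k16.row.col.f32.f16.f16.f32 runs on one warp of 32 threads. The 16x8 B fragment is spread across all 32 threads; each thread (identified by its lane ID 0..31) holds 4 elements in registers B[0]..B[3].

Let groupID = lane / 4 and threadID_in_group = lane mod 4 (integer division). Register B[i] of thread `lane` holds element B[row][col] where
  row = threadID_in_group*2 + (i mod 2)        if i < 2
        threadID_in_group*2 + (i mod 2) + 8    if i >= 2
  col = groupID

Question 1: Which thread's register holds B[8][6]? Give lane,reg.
c=6->g=6  r=8->rb=1,t=0,b0=0
L=6*4+0=24  i=1*2+0=2

24,2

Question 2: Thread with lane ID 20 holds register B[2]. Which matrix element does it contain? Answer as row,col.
20: grp=5,tig=0
[2] (0*2+0+8,5) = (8,5)

8,5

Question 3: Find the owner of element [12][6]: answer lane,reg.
26,2

c:6=>grp=6  r:12=>rB=1,tig=2,lo=0
L=6*4+2=26  i=1*2+0=2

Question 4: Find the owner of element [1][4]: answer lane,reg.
c: 4->gid=4  r: 1->r8=0,tid=0,i&1=1
L=4*4+0=16  i=0*2+1=1

16,1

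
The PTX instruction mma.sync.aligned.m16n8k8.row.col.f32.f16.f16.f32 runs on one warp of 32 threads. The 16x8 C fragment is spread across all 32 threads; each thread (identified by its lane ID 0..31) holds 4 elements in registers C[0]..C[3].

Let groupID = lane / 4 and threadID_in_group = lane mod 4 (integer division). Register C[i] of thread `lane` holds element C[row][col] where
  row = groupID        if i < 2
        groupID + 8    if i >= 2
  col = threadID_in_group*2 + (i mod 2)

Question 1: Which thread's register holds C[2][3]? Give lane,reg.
r: 2->gid=2,r8=0  c: 3->tid=1,i&1=1
L=2*4+1=9  i=0*2+1=1

9,1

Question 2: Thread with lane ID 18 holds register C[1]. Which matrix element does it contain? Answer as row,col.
4,5

lane 18⇒18/4=4, 18 mod 4=2
i=1  r:4+0⇒4  c:2·2+1⇒5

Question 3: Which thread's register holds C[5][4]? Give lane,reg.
r=5->g=5,rb=0  c=4->t=2,b0=0
L=5*4+2=22  i=0*2+0=0

22,0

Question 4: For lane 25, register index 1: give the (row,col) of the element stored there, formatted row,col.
lane 25⇒25/4=6, 25 mod 4=1
i=1  r:6+0⇒6  c:2·1+1⇒3

6,3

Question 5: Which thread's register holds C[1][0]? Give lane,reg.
r: 1->gid=1,r8=0  c: 0->tid=0,i&1=0
L=1*4+0=4  i=0*2+0=0

4,0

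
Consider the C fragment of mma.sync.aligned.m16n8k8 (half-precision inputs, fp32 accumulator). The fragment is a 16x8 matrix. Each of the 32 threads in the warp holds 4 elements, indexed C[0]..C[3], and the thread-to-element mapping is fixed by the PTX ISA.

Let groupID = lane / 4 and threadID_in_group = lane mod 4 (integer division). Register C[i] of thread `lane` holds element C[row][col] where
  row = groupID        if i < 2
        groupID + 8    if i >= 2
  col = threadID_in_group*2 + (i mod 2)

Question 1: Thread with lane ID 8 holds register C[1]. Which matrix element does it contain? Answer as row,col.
8: gid=2,tid=0
[1] (2+0,0*2+1) = (2,1)

2,1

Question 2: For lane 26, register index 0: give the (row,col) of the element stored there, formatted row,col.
6,4

lane 26: gr=6 (26/4), th=2 (26%4)
i=0: r=6+0=6, c=2*2+0=4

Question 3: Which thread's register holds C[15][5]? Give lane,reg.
r=15⇒gr=7,Rb=1  c=5⇒th=2,odd=1
L=7*4+2=30  i=1*2+1=3

30,3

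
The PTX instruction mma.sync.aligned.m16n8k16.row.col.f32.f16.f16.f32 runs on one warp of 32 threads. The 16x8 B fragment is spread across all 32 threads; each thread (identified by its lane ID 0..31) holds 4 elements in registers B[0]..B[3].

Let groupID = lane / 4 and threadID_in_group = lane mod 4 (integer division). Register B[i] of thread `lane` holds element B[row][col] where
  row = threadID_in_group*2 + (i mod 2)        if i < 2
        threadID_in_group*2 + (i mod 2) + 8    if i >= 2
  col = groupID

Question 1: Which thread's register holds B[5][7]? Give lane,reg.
30,1

c: 7->gid=7  r: 5->r8=0,tid=2,i&1=1
L=7*4+2=30  i=0*2+1=1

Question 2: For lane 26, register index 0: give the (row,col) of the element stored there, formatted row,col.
4,6

lane 26->26/4=6, 26 mod 4=2
i=0  r:2·2+0+0->4  c:6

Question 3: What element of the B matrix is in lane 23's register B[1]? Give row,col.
L=23→G=23>>2=5, T=23&3=3
[1]→row 3·2+1+0=7  col G=5

7,5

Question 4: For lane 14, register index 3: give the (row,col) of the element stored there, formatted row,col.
lane 14→14/4=3, 14 mod 4=2
i=3  r:2·2+1+8→13  c:3

13,3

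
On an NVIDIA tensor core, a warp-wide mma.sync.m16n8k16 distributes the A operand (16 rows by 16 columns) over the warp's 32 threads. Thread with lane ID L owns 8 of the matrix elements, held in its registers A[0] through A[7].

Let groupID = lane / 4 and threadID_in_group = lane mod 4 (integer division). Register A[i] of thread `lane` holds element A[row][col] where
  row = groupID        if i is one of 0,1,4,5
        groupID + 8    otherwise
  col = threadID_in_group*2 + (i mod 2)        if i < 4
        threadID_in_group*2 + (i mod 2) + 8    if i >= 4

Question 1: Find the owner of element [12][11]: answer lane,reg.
r=12⇒gr=4,Rb=1  c=11⇒Cb=1,th=1,odd=1
L=4*4+1=17  i=1*4+1*2+1=7

17,7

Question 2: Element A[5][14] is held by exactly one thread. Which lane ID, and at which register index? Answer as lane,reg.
23,4

r=5⇒gr=5,Rb=0  c=14⇒Cb=1,th=3,odd=0
L=5*4+3=23  i=1*4+0*2+0=4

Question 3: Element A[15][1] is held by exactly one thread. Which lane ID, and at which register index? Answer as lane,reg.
28,3

r=15→G=7,rhi=1  c=1→chi=0,T=0,p=1
L=7*4+0=28  i=0*4+1*2+1=3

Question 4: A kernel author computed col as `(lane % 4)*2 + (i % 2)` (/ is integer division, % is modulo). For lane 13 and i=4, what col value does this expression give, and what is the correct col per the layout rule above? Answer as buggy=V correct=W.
buggy=2 correct=10

`(lane % 4)*2 + (i % 2)`[13,4]->2
13: g=3,t=1
[4] (3+0,1*2+0+8) = (3,10)
col: 2 vs 10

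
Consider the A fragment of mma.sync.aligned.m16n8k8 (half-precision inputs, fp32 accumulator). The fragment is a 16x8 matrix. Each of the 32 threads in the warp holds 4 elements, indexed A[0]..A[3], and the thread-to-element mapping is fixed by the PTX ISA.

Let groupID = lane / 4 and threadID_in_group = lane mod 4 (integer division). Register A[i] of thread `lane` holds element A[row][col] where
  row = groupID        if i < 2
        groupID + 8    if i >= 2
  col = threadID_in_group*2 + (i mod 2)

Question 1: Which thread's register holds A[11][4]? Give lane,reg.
14,2

r=11->g=3,rb=1  c=4->t=2,b0=0
L=3*4+2=14  i=1*2+0=2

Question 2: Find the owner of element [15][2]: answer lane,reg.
r=15→G=7,rhi=1  c=2→T=1,p=0
L=7*4+1=29  i=1*2+0=2

29,2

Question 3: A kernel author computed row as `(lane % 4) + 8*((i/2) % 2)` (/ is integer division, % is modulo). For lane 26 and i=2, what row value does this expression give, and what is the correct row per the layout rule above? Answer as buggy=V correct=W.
`(lane % 4) + 8*((i/2) % 2)`[26,2]→10
lane 26: G=6 (26/4), T=2 (26%4)
i=2: r=6+8=14, c=2*2+0=4
row: 10 vs 14

buggy=10 correct=14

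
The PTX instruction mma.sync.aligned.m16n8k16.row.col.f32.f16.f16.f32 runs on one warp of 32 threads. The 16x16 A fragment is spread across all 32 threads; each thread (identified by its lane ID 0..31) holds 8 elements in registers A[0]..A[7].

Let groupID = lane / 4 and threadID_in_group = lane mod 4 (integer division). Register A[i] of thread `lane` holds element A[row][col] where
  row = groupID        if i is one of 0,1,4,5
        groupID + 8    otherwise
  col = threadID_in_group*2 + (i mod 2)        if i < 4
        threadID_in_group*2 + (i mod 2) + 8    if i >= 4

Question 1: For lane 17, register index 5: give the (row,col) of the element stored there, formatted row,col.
lane 17: g=4 (17/4), t=1 (17%4)
i=5: r=4+0=4, c=1*2+1+8=11

4,11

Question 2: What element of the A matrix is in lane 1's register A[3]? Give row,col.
8,3

L=1→G=1>>2=0, T=1&3=1
[3]→row 0+8=8  col 1·2+1+0=3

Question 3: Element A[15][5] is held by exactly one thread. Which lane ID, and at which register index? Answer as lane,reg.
30,3

r=15→G=7,rhi=1  c=5→chi=0,T=2,p=1
L=7*4+2=30  i=0*4+1*2+1=3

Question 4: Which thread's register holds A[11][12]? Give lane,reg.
14,6

r=11→G=3,rhi=1  c=12→chi=1,T=2,p=0
L=3*4+2=14  i=1*4+1*2+0=6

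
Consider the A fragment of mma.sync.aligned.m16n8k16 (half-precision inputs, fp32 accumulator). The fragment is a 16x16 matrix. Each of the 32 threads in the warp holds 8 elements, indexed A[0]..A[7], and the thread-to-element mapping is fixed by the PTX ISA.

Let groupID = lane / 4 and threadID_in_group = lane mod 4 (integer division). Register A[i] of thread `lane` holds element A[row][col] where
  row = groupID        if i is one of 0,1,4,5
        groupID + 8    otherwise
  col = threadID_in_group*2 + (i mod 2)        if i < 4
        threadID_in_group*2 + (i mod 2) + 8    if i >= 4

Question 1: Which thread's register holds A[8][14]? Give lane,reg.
3,6

r=8->g=0,rb=1  c=14->cb=1,t=3,b0=0
L=0*4+3=3  i=1*4+1*2+0=6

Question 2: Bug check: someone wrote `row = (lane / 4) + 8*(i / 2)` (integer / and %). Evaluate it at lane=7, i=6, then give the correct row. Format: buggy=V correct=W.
buggy=25 correct=9

`(lane / 4) + 8*(i / 2)`[7,6]→25
7: G=1,T=3
[6] (1+8,3*2+0+8) = (9,14)
row: 25 vs 9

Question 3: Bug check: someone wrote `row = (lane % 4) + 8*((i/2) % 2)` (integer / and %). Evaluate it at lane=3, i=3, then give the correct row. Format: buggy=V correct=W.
buggy=11 correct=8

`(lane % 4) + 8*((i/2) % 2)`[3,3]=>11
L=3=>grp=3>>2=0, tig=3&3=3
[3]=>row 0+8=8  col 3·2+1+0=7
row: 11 vs 8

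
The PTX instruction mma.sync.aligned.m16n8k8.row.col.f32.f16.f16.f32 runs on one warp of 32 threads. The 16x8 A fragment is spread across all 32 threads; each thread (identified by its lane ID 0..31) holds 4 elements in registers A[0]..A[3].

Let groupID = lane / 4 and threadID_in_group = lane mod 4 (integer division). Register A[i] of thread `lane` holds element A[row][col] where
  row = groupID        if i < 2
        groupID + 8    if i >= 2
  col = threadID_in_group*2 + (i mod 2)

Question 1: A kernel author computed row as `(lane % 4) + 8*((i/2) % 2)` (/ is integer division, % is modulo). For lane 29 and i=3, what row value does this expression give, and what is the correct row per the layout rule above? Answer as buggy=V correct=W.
buggy=9 correct=15

`(lane % 4) + 8*((i/2) % 2)`[29,3]⇒9
lane 29: gr=7 (29/4), th=1 (29%4)
i=3: r=7+8=15, c=1*2+1=3
row: 9 vs 15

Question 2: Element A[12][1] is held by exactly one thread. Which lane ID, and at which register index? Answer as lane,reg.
16,3

r:12=>grp=4,rB=1  c:1=>tig=0,lo=1
L=4*4+0=16  i=1*2+1=3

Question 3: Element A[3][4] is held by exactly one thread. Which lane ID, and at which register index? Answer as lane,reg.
14,0

r=3→G=3,rhi=0  c=4→T=2,p=0
L=3*4+2=14  i=0*2+0=0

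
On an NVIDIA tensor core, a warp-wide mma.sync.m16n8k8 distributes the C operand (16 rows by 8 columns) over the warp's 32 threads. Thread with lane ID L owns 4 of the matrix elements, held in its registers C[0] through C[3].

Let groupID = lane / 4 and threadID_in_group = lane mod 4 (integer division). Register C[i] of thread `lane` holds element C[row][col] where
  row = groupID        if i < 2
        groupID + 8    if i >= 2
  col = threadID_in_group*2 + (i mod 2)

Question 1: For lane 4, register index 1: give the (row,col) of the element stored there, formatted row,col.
lane 4: g=1 (4/4), t=0 (4%4)
i=1: r=1+0=1, c=0*2+1=1

1,1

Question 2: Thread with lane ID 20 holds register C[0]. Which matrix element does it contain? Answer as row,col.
5,0

lane 20->20/4=5, 20 mod 4=0
i=0  r:5+0->5  c:2·0+0->0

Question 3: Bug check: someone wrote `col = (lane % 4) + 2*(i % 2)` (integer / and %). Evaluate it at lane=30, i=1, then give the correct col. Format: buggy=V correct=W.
`(lane % 4) + 2*(i % 2)`[30,1]->4
L=30->g=30>>2=7, t=30&3=2
[1]->row 7+0=7  col 2·2+1=5
col: 4 vs 5

buggy=4 correct=5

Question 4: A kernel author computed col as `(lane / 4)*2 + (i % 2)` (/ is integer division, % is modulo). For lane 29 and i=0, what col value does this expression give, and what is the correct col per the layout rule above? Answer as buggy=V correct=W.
buggy=14 correct=2

`(lane / 4)*2 + (i % 2)`[29,0]→14
29: G=7,T=1
[0] (7+0,1*2+0) = (7,2)
col: 14 vs 2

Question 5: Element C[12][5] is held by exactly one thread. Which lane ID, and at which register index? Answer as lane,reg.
r=12→G=4,rhi=1  c=5→T=2,p=1
L=4*4+2=18  i=1*2+1=3

18,3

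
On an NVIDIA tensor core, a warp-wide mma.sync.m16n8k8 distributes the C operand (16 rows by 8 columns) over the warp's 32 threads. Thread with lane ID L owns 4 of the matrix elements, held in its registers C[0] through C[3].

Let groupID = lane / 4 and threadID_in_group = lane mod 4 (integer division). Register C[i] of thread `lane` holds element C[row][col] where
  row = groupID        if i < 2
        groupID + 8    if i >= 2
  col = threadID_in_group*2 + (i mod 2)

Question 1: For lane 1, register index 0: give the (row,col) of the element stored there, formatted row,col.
1: G=0,T=1
[0] (0+0,1*2+0) = (0,2)

0,2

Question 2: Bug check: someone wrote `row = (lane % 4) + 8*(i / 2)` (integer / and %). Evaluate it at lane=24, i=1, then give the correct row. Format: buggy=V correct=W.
`(lane % 4) + 8*(i / 2)`[24,1]->0
lane 24: g=6 (24/4), t=0 (24%4)
i=1: r=6+0=6, c=0*2+1=1
row: 0 vs 6

buggy=0 correct=6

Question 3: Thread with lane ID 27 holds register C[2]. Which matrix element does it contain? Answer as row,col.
L=27->gid=27>>2=6, tid=27&3=3
[2]->row 6+8=14  col 3·2+0=6

14,6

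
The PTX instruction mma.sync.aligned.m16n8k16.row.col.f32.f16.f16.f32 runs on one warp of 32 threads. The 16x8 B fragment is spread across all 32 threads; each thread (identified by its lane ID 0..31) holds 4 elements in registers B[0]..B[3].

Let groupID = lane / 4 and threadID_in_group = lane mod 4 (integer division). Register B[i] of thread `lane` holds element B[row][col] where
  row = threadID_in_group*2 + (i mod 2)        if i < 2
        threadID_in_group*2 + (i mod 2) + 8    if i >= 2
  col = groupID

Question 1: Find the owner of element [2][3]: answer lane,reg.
c=3->g=3  r=2->rb=0,t=1,b0=0
L=3*4+1=13  i=0*2+0=0

13,0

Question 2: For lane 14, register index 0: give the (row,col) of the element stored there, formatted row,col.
4,3

L=14=>grp=14>>2=3, tig=14&3=2
[0]=>row 2·2+0+0=4  col grp=3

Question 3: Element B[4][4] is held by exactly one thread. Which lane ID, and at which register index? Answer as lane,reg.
c: 4->gid=4  r: 4->r8=0,tid=2,i&1=0
L=4*4+2=18  i=0*2+0=0

18,0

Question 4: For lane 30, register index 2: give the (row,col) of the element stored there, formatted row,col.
12,7

lane 30->30/4=7, 30 mod 4=2
i=2  r:2·2+0+8->12  c:7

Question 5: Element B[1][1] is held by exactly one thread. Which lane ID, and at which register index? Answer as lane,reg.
c: 1->gid=1  r: 1->r8=0,tid=0,i&1=1
L=1*4+0=4  i=0*2+1=1

4,1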